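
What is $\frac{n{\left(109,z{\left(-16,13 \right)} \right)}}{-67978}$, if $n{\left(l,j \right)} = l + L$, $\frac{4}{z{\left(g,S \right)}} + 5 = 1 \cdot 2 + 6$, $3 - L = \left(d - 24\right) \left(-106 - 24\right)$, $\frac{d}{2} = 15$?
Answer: $- \frac{446}{33989} \approx -0.013122$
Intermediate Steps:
$d = 30$ ($d = 2 \cdot 15 = 30$)
$L = 783$ ($L = 3 - \left(30 - 24\right) \left(-106 - 24\right) = 3 - 6 \left(-106 - 24\right) = 3 - 6 \left(-130\right) = 3 - -780 = 3 + 780 = 783$)
$z{\left(g,S \right)} = \frac{4}{3}$ ($z{\left(g,S \right)} = \frac{4}{-5 + \left(1 \cdot 2 + 6\right)} = \frac{4}{-5 + \left(2 + 6\right)} = \frac{4}{-5 + 8} = \frac{4}{3}$)
$n{\left(l,j \right)} = 783 + l$ ($n{\left(l,j \right)} = l + 783 = 783 + l$)
$\frac{n{\left(109,z{\left(-16,13 \right)} \right)}}{-67978} = \frac{783 + 109}{-67978} = 892 \left(- \frac{1}{67978}\right) = - \frac{446}{33989}$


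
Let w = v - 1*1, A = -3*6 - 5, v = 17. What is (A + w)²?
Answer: 49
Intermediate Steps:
A = -23 (A = -18 - 5 = -23)
w = 16 (w = 17 - 1*1 = 17 - 1 = 16)
(A + w)² = (-23 + 16)² = (-7)² = 49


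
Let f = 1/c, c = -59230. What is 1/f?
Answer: -59230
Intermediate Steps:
f = -1/59230 (f = 1/(-59230) = -1/59230 ≈ -1.6883e-5)
1/f = 1/(-1/59230) = -59230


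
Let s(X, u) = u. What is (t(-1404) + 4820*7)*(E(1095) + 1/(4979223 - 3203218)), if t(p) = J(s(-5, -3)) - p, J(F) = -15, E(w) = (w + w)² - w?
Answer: 299156907844208354/1776005 ≈ 1.6844e+11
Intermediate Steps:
E(w) = -w + 4*w² (E(w) = (2*w)² - w = 4*w² - w = -w + 4*w²)
t(p) = -15 - p
(t(-1404) + 4820*7)*(E(1095) + 1/(4979223 - 3203218)) = ((-15 - 1*(-1404)) + 4820*7)*(1095*(-1 + 4*1095) + 1/(4979223 - 3203218)) = ((-15 + 1404) + 33740)*(1095*(-1 + 4380) + 1/1776005) = (1389 + 33740)*(1095*4379 + 1/1776005) = 35129*(4795005 + 1/1776005) = 35129*(8515952855026/1776005) = 299156907844208354/1776005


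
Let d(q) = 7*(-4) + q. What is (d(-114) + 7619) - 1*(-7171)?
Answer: 14648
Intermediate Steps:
d(q) = -28 + q
(d(-114) + 7619) - 1*(-7171) = ((-28 - 114) + 7619) - 1*(-7171) = (-142 + 7619) + 7171 = 7477 + 7171 = 14648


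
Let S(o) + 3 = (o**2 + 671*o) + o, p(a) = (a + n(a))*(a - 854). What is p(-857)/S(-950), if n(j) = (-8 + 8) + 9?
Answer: 1450928/264097 ≈ 5.4939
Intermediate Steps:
n(j) = 9 (n(j) = 0 + 9 = 9)
p(a) = (-854 + a)*(9 + a) (p(a) = (a + 9)*(a - 854) = (9 + a)*(-854 + a) = (-854 + a)*(9 + a))
S(o) = -3 + o**2 + 672*o (S(o) = -3 + ((o**2 + 671*o) + o) = -3 + (o**2 + 672*o) = -3 + o**2 + 672*o)
p(-857)/S(-950) = (-7686 + (-857)**2 - 845*(-857))/(-3 + (-950)**2 + 672*(-950)) = (-7686 + 734449 + 724165)/(-3 + 902500 - 638400) = 1450928/264097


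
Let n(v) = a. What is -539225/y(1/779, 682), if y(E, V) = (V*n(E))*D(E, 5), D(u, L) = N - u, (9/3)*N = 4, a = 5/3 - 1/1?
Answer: -3780506475/4246132 ≈ -890.34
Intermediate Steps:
a = 2/3 (a = 5*(1/3) - 1*1 = 5/3 - 1 = 2/3 ≈ 0.66667)
n(v) = 2/3
N = 4/3 (N = (1/3)*4 = 4/3 ≈ 1.3333)
D(u, L) = 4/3 - u
y(E, V) = 2*V*(4/3 - E)/3 (y(E, V) = (V*(2/3))*(4/3 - E) = (2*V/3)*(4/3 - E) = 2*V*(4/3 - E)/3)
-539225/y(1/779, 682) = -539225*9/(1364*(4 - 3/779)) = -539225/((2/9)*682*(3113/779)) = -539225/4246132/7011 = -539225*7011/4246132 = -3780506475/4246132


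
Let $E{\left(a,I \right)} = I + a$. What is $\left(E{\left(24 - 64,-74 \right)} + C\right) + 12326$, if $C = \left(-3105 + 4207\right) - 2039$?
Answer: $11275$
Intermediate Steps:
$C = -937$ ($C = 1102 - 2039 = -937$)
$\left(E{\left(24 - 64,-74 \right)} + C\right) + 12326 = \left(\left(-74 + \left(24 - 64\right)\right) - 937\right) + 12326 = \left(\left(-74 - 40\right) - 937\right) + 12326 = \left(-114 - 937\right) + 12326 = -1051 + 12326 = 11275$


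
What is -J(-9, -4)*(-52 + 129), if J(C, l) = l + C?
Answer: 1001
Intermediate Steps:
J(C, l) = C + l
-J(-9, -4)*(-52 + 129) = -(-9 - 4)*(-52 + 129) = -(-13)*77 = -1*(-1001) = 1001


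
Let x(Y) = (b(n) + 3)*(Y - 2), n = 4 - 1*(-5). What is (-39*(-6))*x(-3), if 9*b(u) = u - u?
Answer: -3510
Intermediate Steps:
n = 9 (n = 4 + 5 = 9)
b(u) = 0 (b(u) = (u - u)/9 = (⅑)*0 = 0)
x(Y) = -6 + 3*Y (x(Y) = (0 + 3)*(Y - 2) = 3*(-2 + Y) = -6 + 3*Y)
(-39*(-6))*x(-3) = (-39*(-6))*(-6 + 3*(-3)) = 234*(-6 - 9) = 234*(-15) = -3510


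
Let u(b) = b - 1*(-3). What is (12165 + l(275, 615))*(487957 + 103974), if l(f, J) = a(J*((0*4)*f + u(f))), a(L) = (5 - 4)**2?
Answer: 7201432546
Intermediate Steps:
u(b) = 3 + b (u(b) = b + 3 = 3 + b)
a(L) = 1 (a(L) = 1**2 = 1)
l(f, J) = 1
(12165 + l(275, 615))*(487957 + 103974) = (12165 + 1)*(487957 + 103974) = 12166*591931 = 7201432546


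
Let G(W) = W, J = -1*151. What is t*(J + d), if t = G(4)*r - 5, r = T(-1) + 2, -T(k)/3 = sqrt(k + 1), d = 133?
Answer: -54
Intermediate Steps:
T(k) = -3*sqrt(1 + k) (T(k) = -3*sqrt(k + 1) = -3*sqrt(1 + k))
J = -151
r = 2 (r = -3*sqrt(1 - 1) + 2 = -3*sqrt(0) + 2 = -3*0 + 2 = 0 + 2 = 2)
t = 3 (t = 4*2 - 5 = 8 - 5 = 3)
t*(J + d) = 3*(-151 + 133) = 3*(-18) = -54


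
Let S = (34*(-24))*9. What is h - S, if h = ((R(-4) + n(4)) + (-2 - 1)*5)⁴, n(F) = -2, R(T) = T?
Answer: 201825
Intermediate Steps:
S = -7344 (S = -816*9 = -7344)
h = 194481 (h = ((-4 - 2) + (-2 - 1)*5)⁴ = (-6 - 3*5)⁴ = (-6 - 15)⁴ = (-21)⁴ = 194481)
h - S = 194481 - 1*(-7344) = 194481 + 7344 = 201825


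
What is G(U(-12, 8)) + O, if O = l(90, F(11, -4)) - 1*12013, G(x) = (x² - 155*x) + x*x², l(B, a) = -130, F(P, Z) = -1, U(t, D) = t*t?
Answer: 2972257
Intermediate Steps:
U(t, D) = t²
G(x) = x² + x³ - 155*x (G(x) = (x² - 155*x) + x³ = x² + x³ - 155*x)
O = -12143 (O = -130 - 1*12013 = -130 - 12013 = -12143)
G(U(-12, 8)) + O = (-12)²*(-155 + (-12)² + ((-12)²)²) - 12143 = 144*(-155 + 144 + 144²) - 12143 = 144*(-155 + 144 + 20736) - 12143 = 144*20725 - 12143 = 2984400 - 12143 = 2972257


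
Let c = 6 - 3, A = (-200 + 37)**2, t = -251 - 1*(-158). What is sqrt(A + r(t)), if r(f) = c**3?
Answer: 2*sqrt(6649) ≈ 163.08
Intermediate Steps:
t = -93 (t = -251 + 158 = -93)
A = 26569 (A = (-163)**2 = 26569)
c = 3
r(f) = 27 (r(f) = 3**3 = 27)
sqrt(A + r(t)) = sqrt(26569 + 27) = sqrt(26596) = 2*sqrt(6649)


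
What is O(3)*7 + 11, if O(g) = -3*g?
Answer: -52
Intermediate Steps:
O(3)*7 + 11 = -3*3*7 + 11 = -9*7 + 11 = -63 + 11 = -52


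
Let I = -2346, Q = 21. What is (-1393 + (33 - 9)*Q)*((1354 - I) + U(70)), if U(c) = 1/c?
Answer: -32893127/10 ≈ -3.2893e+6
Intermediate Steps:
(-1393 + (33 - 9)*Q)*((1354 - I) + U(70)) = (-1393 + (33 - 9)*21)*((1354 - 1*(-2346)) + 1/70) = (-1393 + 24*21)*((1354 + 2346) + 1/70) = (-1393 + 504)*(3700 + 1/70) = -889*259001/70 = -32893127/10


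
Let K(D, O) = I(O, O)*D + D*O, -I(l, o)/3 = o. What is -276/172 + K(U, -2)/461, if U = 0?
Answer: -69/43 ≈ -1.6047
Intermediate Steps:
I(l, o) = -3*o
K(D, O) = -2*D*O (K(D, O) = (-3*O)*D + D*O = -3*D*O + D*O = -2*D*O)
-276/172 + K(U, -2)/461 = -276/172 - 2*0*(-2)/461 = -276*1/172 + 0*(1/461) = -69/43 + 0 = -69/43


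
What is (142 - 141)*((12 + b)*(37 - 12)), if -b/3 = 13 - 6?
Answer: -225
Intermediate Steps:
b = -21 (b = -3*(13 - 6) = -3*7 = -21)
(142 - 141)*((12 + b)*(37 - 12)) = (142 - 141)*((12 - 21)*(37 - 12)) = 1*(-9*25) = 1*(-225) = -225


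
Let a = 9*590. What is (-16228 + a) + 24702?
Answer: 13784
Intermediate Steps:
a = 5310
(-16228 + a) + 24702 = (-16228 + 5310) + 24702 = -10918 + 24702 = 13784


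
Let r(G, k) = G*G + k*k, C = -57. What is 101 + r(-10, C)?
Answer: 3450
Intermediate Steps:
r(G, k) = G² + k²
101 + r(-10, C) = 101 + ((-10)² + (-57)²) = 101 + (100 + 3249) = 101 + 3349 = 3450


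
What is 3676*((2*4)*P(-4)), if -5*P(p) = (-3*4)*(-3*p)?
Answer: 4234752/5 ≈ 8.4695e+5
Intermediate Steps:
P(p) = -36*p/5 (P(p) = -(-3*4)*(-3*p)/5 = -(-12)*(-3*p)/5 = -36*p/5)
3676*((2*4)*P(-4)) = 3676*((2*4)*(-36/5*(-4))) = 3676*(8*(144/5)) = 3676*(1152/5) = 4234752/5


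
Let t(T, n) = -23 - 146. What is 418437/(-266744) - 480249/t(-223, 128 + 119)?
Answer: 128032823403/45079736 ≈ 2840.1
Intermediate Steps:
t(T, n) = -169
418437/(-266744) - 480249/t(-223, 128 + 119) = 418437/(-266744) - 480249/(-169) = 418437*(-1/266744) - 480249*(-1/169) = -418437/266744 + 480249/169 = 128032823403/45079736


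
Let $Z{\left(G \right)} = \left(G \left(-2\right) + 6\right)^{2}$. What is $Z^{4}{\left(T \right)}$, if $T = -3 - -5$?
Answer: $256$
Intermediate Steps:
$T = 2$ ($T = -3 + 5 = 2$)
$Z{\left(G \right)} = \left(6 - 2 G\right)^{2}$ ($Z{\left(G \right)} = \left(- 2 G + 6\right)^{2} = \left(6 - 2 G\right)^{2}$)
$Z^{4}{\left(T \right)} = \left(4 \left(-3 + 2\right)^{2}\right)^{4} = \left(4 \left(-1\right)^{2}\right)^{4} = \left(4 \cdot 1\right)^{4} = 4^{4} = 256$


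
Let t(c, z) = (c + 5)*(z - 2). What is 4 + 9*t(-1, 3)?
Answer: 40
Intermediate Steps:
t(c, z) = (-2 + z)*(5 + c) (t(c, z) = (5 + c)*(-2 + z) = (-2 + z)*(5 + c))
4 + 9*t(-1, 3) = 4 + 9*(-10 - 2*(-1) + 5*3 - 1*3) = 4 + 9*(-10 + 2 + 15 - 3) = 4 + 9*4 = 4 + 36 = 40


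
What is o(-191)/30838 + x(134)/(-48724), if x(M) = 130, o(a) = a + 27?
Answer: -230763/28895206 ≈ -0.0079862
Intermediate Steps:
o(a) = 27 + a
o(-191)/30838 + x(134)/(-48724) = (27 - 191)/30838 + 130/(-48724) = -164*1/30838 + 130*(-1/48724) = -82/15419 - 5/1874 = -230763/28895206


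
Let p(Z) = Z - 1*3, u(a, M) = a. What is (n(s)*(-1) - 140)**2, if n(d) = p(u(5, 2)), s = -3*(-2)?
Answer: 20164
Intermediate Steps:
s = 6
p(Z) = -3 + Z (p(Z) = Z - 3 = -3 + Z)
n(d) = 2 (n(d) = -3 + 5 = 2)
(n(s)*(-1) - 140)**2 = (2*(-1) - 140)**2 = (-2 - 140)**2 = (-142)**2 = 20164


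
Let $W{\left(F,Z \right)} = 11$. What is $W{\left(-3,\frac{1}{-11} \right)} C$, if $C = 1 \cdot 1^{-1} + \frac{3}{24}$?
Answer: $\frac{99}{8} \approx 12.375$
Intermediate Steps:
$C = \frac{9}{8}$ ($C = 1 \cdot 1 + 3 \cdot \frac{1}{24} = 1 + \frac{1}{8} = \frac{9}{8} \approx 1.125$)
$W{\left(-3,\frac{1}{-11} \right)} C = 11 \cdot \frac{9}{8} = \frac{99}{8}$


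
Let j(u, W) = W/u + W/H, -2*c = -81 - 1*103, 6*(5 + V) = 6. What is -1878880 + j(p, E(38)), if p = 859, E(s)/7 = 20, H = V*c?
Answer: -148484145825/79028 ≈ -1.8789e+6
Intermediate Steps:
V = -4 (V = -5 + (⅙)*6 = -5 + 1 = -4)
c = 92 (c = -(-81 - 1*103)/2 = -(-81 - 103)/2 = -½*(-184) = 92)
H = -368 (H = -4*92 = -368)
E(s) = 140 (E(s) = 7*20 = 140)
j(u, W) = -W/368 + W/u (j(u, W) = W/u + W/(-368) = W/u + W*(-1/368) = W/u - W/368 = -W/368 + W/u)
-1878880 + j(p, E(38)) = -1878880 + (-1/368*140 + 140/859) = -1878880 + (-35/92 + 140*(1/859)) = -1878880 + (-35/92 + 140/859) = -1878880 - 17185/79028 = -148484145825/79028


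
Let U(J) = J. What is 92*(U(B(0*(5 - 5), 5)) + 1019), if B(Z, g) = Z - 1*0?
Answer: 93748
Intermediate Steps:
B(Z, g) = Z (B(Z, g) = Z + 0 = Z)
92*(U(B(0*(5 - 5), 5)) + 1019) = 92*(0*(5 - 5) + 1019) = 92*(0*0 + 1019) = 92*(0 + 1019) = 92*1019 = 93748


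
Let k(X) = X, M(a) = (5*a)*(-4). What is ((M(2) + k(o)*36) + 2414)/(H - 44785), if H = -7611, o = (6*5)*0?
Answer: -1187/26198 ≈ -0.045309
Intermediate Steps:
M(a) = -20*a
o = 0 (o = 30*0 = 0)
((M(2) + k(o)*36) + 2414)/(H - 44785) = ((-20*2 + 0*36) + 2414)/(-7611 - 44785) = ((-40 + 0) + 2414)/(-52396) = (-40 + 2414)*(-1/52396) = 2374*(-1/52396) = -1187/26198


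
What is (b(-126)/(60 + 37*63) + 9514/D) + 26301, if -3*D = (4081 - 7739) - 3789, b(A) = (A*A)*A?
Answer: 151160394909/5935259 ≈ 25468.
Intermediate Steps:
b(A) = A³ (b(A) = A²*A = A³)
D = 7447/3 (D = -((4081 - 7739) - 3789)/3 = -(-3658 - 3789)/3 = -⅓*(-7447) = 7447/3 ≈ 2482.3)
(b(-126)/(60 + 37*63) + 9514/D) + 26301 = ((-126)³/(60 + 37*63) + 9514/(7447/3)) + 26301 = (-2000376/(60 + 2331) + 9514*(3/7447)) + 26301 = (-2000376/2391 + 28542/7447) + 26301 = (-2000376*1/2391 + 28542/7447) + 26301 = (-666792/797 + 28542/7447) + 26301 = -4942852050/5935259 + 26301 = 151160394909/5935259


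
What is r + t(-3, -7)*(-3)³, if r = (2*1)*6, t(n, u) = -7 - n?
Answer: 120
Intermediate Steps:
r = 12 (r = 2*6 = 12)
r + t(-3, -7)*(-3)³ = 12 + (-7 - 1*(-3))*(-3)³ = 12 + (-7 + 3)*(-27) = 12 - 4*(-27) = 12 + 108 = 120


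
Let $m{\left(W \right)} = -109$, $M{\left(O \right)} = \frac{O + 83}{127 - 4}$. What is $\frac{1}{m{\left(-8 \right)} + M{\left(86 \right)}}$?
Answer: $- \frac{123}{13238} \approx -0.0092914$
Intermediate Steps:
$M{\left(O \right)} = \frac{83}{123} + \frac{O}{123}$ ($M{\left(O \right)} = \frac{83 + O}{123} = \left(83 + O\right) \frac{1}{123} = \frac{83}{123} + \frac{O}{123}$)
$\frac{1}{m{\left(-8 \right)} + M{\left(86 \right)}} = \frac{1}{-109 + \left(\frac{83}{123} + \frac{1}{123} \cdot 86\right)} = \frac{1}{-109 + \left(\frac{83}{123} + \frac{86}{123}\right)} = \frac{1}{-109 + \frac{169}{123}} = \frac{1}{- \frac{13238}{123}} = - \frac{123}{13238}$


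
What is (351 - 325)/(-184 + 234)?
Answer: 13/25 ≈ 0.52000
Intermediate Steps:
(351 - 325)/(-184 + 234) = 26/50 = 26*(1/50) = 13/25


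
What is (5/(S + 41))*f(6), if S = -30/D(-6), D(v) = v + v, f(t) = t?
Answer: 20/29 ≈ 0.68966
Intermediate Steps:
D(v) = 2*v
S = 5/2 (S = -30/(2*(-6)) = -30/(-12) = -30*(-1/12) = 5/2 ≈ 2.5000)
(5/(S + 41))*f(6) = (5/(5/2 + 41))*6 = (5/(87/2))*6 = ((2/87)*5)*6 = (10/87)*6 = 20/29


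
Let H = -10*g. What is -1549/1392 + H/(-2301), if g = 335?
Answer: 366317/1067664 ≈ 0.34310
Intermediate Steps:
H = -3350 (H = -10*335 = -3350)
-1549/1392 + H/(-2301) = -1549/1392 - 3350/(-2301) = -1549*1/1392 - 3350*(-1/2301) = -1549/1392 + 3350/2301 = 366317/1067664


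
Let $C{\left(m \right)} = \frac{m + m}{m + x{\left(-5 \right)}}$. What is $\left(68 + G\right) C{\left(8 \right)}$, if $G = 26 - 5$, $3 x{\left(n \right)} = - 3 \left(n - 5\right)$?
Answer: $\frac{712}{9} \approx 79.111$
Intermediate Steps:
$x{\left(n \right)} = 5 - n$ ($x{\left(n \right)} = \frac{\left(-3\right) \left(n - 5\right)}{3} = \frac{\left(-3\right) \left(-5 + n\right)}{3} = \frac{15 - 3 n}{3} = 5 - n$)
$G = 21$ ($G = 26 - 5 = 21$)
$C{\left(m \right)} = \frac{2 m}{10 + m}$ ($C{\left(m \right)} = \frac{m + m}{m + \left(5 - -5\right)} = \frac{2 m}{m + \left(5 + 5\right)} = \frac{2 m}{m + 10} = \frac{2 m}{10 + m}$)
$\left(68 + G\right) C{\left(8 \right)} = \left(68 + 21\right) 2 \cdot 8 \frac{1}{10 + 8} = 89 \cdot 2 \cdot 8 \cdot \frac{1}{18} = 89 \cdot \frac{8}{9} = \frac{712}{9}$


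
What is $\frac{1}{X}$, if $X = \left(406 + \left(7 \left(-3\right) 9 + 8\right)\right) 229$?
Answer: $\frac{1}{51525} \approx 1.9408 \cdot 10^{-5}$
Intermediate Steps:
$X = 51525$ ($X = \left(406 + \left(\left(-21\right) 9 + 8\right)\right) 229 = \left(406 + \left(-189 + 8\right)\right) 229 = \left(406 - 181\right) 229 = 225 \cdot 229 = 51525$)
$\frac{1}{X} = \frac{1}{51525}$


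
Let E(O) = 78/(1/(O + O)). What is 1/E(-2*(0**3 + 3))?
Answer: -1/936 ≈ -0.0010684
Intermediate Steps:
E(O) = 156*O (E(O) = 78/(1/(2*O)) = 78/((1/(2*O))) = 78*(2*O) = 156*O)
1/E(-2*(0**3 + 3)) = 1/(156*(-2*(0**3 + 3))) = 1/(156*(-2*(0 + 3))) = 1/(156*(-2*3)) = 1/(156*(-6)) = 1/(-936) = -1/936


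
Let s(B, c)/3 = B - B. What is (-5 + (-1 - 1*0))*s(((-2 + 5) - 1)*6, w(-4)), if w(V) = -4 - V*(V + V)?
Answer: 0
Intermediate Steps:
w(V) = -4 - 2*V² (w(V) = -4 - V*2*V = -4 - 2*V²)
s(B, c) = 0 (s(B, c) = 3*(B - B) = 3*0 = 0)
(-5 + (-1 - 1*0))*s(((-2 + 5) - 1)*6, w(-4)) = (-5 + (-1 - 1*0))*0 = (-5 + (-1 + 0))*0 = (-5 - 1)*0 = -6*0 = 0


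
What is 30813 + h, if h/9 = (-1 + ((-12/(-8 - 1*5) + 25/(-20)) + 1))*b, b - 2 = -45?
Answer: 1608855/52 ≈ 30940.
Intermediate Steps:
b = -43 (b = 2 - 45 = -43)
h = 6579/52 (h = 9*((-1 + ((-12/(-8 - 1*5) + 25/(-20)) + 1))*(-43)) = 9*((-1 + ((-12/(-8 - 5) + 25*(-1/20)) + 1))*(-43)) = 9*((-1 + ((-12/(-13) - 5/4) + 1))*(-43)) = 9*((-1 + ((-12*(-1/13) - 5/4) + 1))*(-43)) = 9*((-1 + ((12/13 - 5/4) + 1))*(-43)) = 9*((-1 + (-17/52 + 1))*(-43)) = 9*((-1 + 35/52)*(-43)) = 9*(-17/52*(-43)) = 9*(731/52) = 6579/52 ≈ 126.52)
30813 + h = 30813 + 6579/52 = 1608855/52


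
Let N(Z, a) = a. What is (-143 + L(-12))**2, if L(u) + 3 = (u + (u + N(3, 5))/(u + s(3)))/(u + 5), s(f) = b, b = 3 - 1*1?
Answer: 102151449/4900 ≈ 20847.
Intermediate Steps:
b = 2 (b = 3 - 1 = 2)
s(f) = 2
L(u) = -3 + (u + (5 + u)/(2 + u))/(5 + u) (L(u) = -3 + (u + (u + 5)/(u + 2))/(u + 5) = -3 + (u + (5 + u)/(2 + u))/(5 + u))
(-143 + L(-12))**2 = (-143 + (-25 - 18*(-12) - 2*(-12)**2)/(10 + (-12)**2 + 7*(-12)))**2 = (-143 + (-25 + 216 - 2*144)/(10 + 144 - 84))**2 = (-143 + (-25 + 216 - 288)/70)**2 = (-143 + (1/70)*(-97))**2 = (-143 - 97/70)**2 = (-10107/70)**2 = 102151449/4900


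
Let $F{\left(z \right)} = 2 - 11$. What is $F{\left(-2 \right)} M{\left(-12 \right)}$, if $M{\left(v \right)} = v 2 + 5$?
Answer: $171$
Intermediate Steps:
$F{\left(z \right)} = -9$ ($F{\left(z \right)} = 2 - 11 = -9$)
$M{\left(v \right)} = 5 + 2 v$ ($M{\left(v \right)} = 2 v + 5 = 5 + 2 v$)
$F{\left(-2 \right)} M{\left(-12 \right)} = - 9 \left(5 + 2 \left(-12\right)\right) = - 9 \left(5 - 24\right) = \left(-9\right) \left(-19\right) = 171$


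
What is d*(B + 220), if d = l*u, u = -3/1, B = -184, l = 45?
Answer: -4860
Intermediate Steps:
u = -3 (u = -3*1 = -3)
d = -135 (d = 45*(-3) = -135)
d*(B + 220) = -135*(-184 + 220) = -135*36 = -4860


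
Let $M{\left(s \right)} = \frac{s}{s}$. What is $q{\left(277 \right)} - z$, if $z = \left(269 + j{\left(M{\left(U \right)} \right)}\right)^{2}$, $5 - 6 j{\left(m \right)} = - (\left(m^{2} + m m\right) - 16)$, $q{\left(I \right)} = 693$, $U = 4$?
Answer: $- \frac{283453}{4} \approx -70863.0$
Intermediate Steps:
$M{\left(s \right)} = 1$
$j{\left(m \right)} = - \frac{11}{6} + \frac{m^{2}}{3}$ ($j{\left(m \right)} = \frac{5}{6} - \frac{\left(-1\right) \left(\left(m^{2} + m m\right) - 16\right)}{6} = \frac{5}{6} - \frac{\left(-1\right) \left(\left(m^{2} + m^{2}\right) - 16\right)}{6} = \frac{5}{6} - \frac{\left(-1\right) \left(2 m^{2} - 16\right)}{6} = \frac{5}{6} - \frac{\left(-1\right) \left(-16 + 2 m^{2}\right)}{6} = \frac{5}{6} - \frac{16 - 2 m^{2}}{6} = \frac{5}{6} + \left(- \frac{8}{3} + \frac{m^{2}}{3}\right) = - \frac{11}{6} + \frac{m^{2}}{3}$)
$z = \frac{286225}{4}$ ($z = \left(269 - \left(\frac{11}{6} - \frac{1^{2}}{3}\right)\right)^{2} = \left(269 + \left(- \frac{11}{6} + \frac{1}{3} \cdot 1\right)\right)^{2} = \left(269 + \left(- \frac{11}{6} + \frac{1}{3}\right)\right)^{2} = \left(269 - \frac{3}{2}\right)^{2} = \left(\frac{535}{2}\right)^{2} = \frac{286225}{4} \approx 71556.0$)
$q{\left(277 \right)} - z = 693 - \frac{286225}{4} = - \frac{283453}{4}$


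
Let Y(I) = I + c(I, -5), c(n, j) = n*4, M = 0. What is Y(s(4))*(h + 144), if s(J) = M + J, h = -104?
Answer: 800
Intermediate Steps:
c(n, j) = 4*n
s(J) = J (s(J) = 0 + J = J)
Y(I) = 5*I (Y(I) = I + 4*I = 5*I)
Y(s(4))*(h + 144) = (5*4)*(-104 + 144) = 20*40 = 800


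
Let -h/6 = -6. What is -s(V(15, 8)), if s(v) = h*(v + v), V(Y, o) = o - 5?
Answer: -216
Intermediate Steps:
h = 36 (h = -6*(-6) = 36)
V(Y, o) = -5 + o
s(v) = 72*v (s(v) = 36*(v + v) = 36*(2*v) = 72*v)
-s(V(15, 8)) = -72*(-5 + 8) = -72*3 = -1*216 = -216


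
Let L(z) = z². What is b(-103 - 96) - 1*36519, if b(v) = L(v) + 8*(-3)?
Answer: 3058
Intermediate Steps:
b(v) = -24 + v² (b(v) = v² + 8*(-3) = v² - 24 = -24 + v²)
b(-103 - 96) - 1*36519 = (-24 + (-103 - 96)²) - 1*36519 = (-24 + (-199)²) - 36519 = (-24 + 39601) - 36519 = 39577 - 36519 = 3058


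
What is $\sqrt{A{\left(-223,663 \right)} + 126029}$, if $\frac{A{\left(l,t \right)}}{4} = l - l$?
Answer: $\sqrt{126029} \approx 355.01$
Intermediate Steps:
$A{\left(l,t \right)} = 0$ ($A{\left(l,t \right)} = 4 \left(l - l\right) = 4 \cdot 0 = 0$)
$\sqrt{A{\left(-223,663 \right)} + 126029} = \sqrt{0 + 126029} = \sqrt{126029}$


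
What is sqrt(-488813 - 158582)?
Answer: I*sqrt(647395) ≈ 804.61*I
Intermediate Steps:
sqrt(-488813 - 158582) = sqrt(-647395) = I*sqrt(647395)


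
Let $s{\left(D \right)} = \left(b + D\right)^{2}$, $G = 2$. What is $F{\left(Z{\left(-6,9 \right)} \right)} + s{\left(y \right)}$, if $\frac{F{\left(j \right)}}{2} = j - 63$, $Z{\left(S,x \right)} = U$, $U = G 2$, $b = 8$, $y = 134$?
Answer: $20046$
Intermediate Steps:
$U = 4$ ($U = 2 \cdot 2 = 4$)
$Z{\left(S,x \right)} = 4$
$s{\left(D \right)} = \left(8 + D\right)^{2}$
$F{\left(j \right)} = -126 + 2 j$ ($F{\left(j \right)} = 2 \left(j - 63\right) = 2 \left(-63 + j\right) = -126 + 2 j$)
$F{\left(Z{\left(-6,9 \right)} \right)} + s{\left(y \right)} = \left(-126 + 2 \cdot 4\right) + \left(8 + 134\right)^{2} = \left(-126 + 8\right) + 142^{2} = -118 + 20164 = 20046$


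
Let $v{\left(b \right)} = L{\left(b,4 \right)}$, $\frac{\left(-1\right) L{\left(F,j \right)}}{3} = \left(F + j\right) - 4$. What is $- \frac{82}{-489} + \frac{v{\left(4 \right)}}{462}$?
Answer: $\frac{5336}{37653} \approx 0.14172$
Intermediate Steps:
$L{\left(F,j \right)} = 12 - 3 F - 3 j$ ($L{\left(F,j \right)} = - 3 \left(\left(F + j\right) - 4\right) = - 3 \left(-4 + F + j\right) = 12 - 3 F - 3 j$)
$v{\left(b \right)} = - 3 b$ ($v{\left(b \right)} = 12 - 3 b - 12 = - 3 b$)
$- \frac{82}{-489} + \frac{v{\left(4 \right)}}{462} = - \frac{82}{-489} + \frac{\left(-3\right) 4}{462} = \left(-82\right) \left(- \frac{1}{489}\right) - \frac{2}{77} = \frac{82}{489} - \frac{2}{77} = \frac{5336}{37653}$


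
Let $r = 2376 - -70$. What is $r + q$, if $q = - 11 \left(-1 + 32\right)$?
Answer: $2105$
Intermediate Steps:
$r = 2446$ ($r = 2376 + 70 = 2446$)
$q = -341$ ($q = \left(-11\right) 31 = -341$)
$r + q = 2446 - 341 = 2105$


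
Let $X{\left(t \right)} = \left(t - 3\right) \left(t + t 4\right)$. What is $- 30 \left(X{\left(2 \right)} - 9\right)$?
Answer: $570$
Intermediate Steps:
$X{\left(t \right)} = 5 t \left(-3 + t\right)$ ($X{\left(t \right)} = \left(-3 + t\right) \left(t + 4 t\right) = \left(-3 + t\right) 5 t = 5 t \left(-3 + t\right)$)
$- 30 \left(X{\left(2 \right)} - 9\right) = - 30 \left(5 \cdot 2 \left(-3 + 2\right) - 9\right) = - 30 \left(5 \cdot 2 \left(-1\right) - 9\right) = - 30 \left(-10 - 9\right) = \left(-30\right) \left(-19\right) = 570$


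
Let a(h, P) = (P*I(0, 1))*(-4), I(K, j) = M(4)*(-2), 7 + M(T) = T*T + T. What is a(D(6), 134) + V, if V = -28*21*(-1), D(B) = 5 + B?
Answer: 14524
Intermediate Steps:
M(T) = -7 + T + T² (M(T) = -7 + (T*T + T) = -7 + (T² + T) = -7 + (T + T²) = -7 + T + T²)
V = 588 (V = -588*(-1) = 588)
I(K, j) = -26 (I(K, j) = (-7 + 4 + 4²)*(-2) = (-7 + 4 + 16)*(-2) = 13*(-2) = -26)
a(h, P) = 104*P (a(h, P) = (P*(-26))*(-4) = -26*P*(-4) = 104*P)
a(D(6), 134) + V = 104*134 + 588 = 13936 + 588 = 14524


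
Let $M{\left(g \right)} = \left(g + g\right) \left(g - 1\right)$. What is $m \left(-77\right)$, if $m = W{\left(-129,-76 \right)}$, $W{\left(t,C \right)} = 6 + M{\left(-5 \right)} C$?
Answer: $350658$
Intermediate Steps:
$M{\left(g \right)} = 2 g \left(-1 + g\right)$
$W{\left(t,C \right)} = 6 + 60 C$ ($W{\left(t,C \right)} = 6 + 2 \left(-5\right) \left(-1 - 5\right) C = 6 + 2 \left(-5\right) \left(-6\right) C = 6 + 60 C$)
$m = -4554$ ($m = 6 + 60 \left(-76\right) = 6 - 4560 = -4554$)
$m \left(-77\right) = \left(-4554\right) \left(-77\right) = 350658$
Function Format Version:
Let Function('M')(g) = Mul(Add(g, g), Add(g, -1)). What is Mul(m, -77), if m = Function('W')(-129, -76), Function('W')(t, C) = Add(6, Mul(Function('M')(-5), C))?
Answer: 350658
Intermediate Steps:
Function('M')(g) = Mul(2, g, Add(-1, g)) (Function('M')(g) = Mul(Mul(2, g), Add(-1, g)) = Mul(2, g, Add(-1, g)))
Function('W')(t, C) = Add(6, Mul(60, C)) (Function('W')(t, C) = Add(6, Mul(Mul(2, -5, Add(-1, -5)), C)) = Add(6, Mul(Mul(2, -5, -6), C)) = Add(6, Mul(60, C)))
m = -4554 (m = Add(6, Mul(60, -76)) = Add(6, -4560) = -4554)
Mul(m, -77) = Mul(-4554, -77) = 350658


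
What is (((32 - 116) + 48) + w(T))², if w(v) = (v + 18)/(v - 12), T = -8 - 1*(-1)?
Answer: 483025/361 ≈ 1338.0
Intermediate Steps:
T = -7 (T = -8 + 1 = -7)
w(v) = (18 + v)/(-12 + v)
(((32 - 116) + 48) + w(T))² = (((32 - 116) + 48) + (18 - 7)/(-12 - 7))² = ((-84 + 48) + 11/(-19))² = (-36 - 1/19*11)² = (-36 - 11/19)² = (-695/19)² = 483025/361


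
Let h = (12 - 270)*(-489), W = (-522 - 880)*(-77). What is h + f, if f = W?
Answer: 234116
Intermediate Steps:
W = 107954 (W = -1402*(-77) = 107954)
h = 126162 (h = -258*(-489) = 126162)
f = 107954
h + f = 126162 + 107954 = 234116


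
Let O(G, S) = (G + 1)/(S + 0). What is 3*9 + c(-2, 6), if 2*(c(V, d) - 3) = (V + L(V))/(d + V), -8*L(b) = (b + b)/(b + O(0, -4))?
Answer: 535/18 ≈ 29.722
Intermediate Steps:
O(G, S) = (1 + G)/S
L(b) = -b/(4*(-¼ + b)) (L(b) = -(b + b)/(8*(b + (1 + 0)/(-4))) = -2*b/(8*(b - ¼*1)) = -2*b/(8*(b - ¼)) = -2*b/(8*(-¼ + b)) = -b/(4*(-¼ + b)))
c(V, d) = 3 + (V - V/(-1 + 4*V))/(2*(V + d)) (c(V, d) = 3 + ((V - V/(-1 + 4*V))/(d + V))/2 = 3 + ((V - V/(-1 + 4*V))/(V + d))/2 = 3 + (V - V/(-1 + 4*V))/(2*(V + d)))
3*9 + c(-2, 6) = 3*9 + (-1*(-2) + (-1 + 4*(-2))*(6*6 + 7*(-2)))/(2*(-1 + 4*(-2))*(-2 + 6)) = 27 + (½)*(2 + (-1 - 8)*(36 - 14))/(-1 - 8*4) = 27 + (½)*(¼)*(2 - 9*22)/(-9) = 27 + (½)*(-⅑)*(¼)*(2 - 198) = 27 + (½)*(-⅑)*(¼)*(-196) = 27 + 49/18 = 535/18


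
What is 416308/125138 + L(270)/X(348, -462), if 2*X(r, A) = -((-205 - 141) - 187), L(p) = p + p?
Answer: 13732354/2565329 ≈ 5.3531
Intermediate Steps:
L(p) = 2*p
X(r, A) = 533/2 (X(r, A) = (-((-205 - 141) - 187))/2 = (-(-346 - 187))/2 = (-1*(-533))/2 = (½)*533 = 533/2)
416308/125138 + L(270)/X(348, -462) = 416308/125138 + (2*270)/(533/2) = 416308*(1/125138) + 540*(2/533) = 208154/62569 + 1080/533 = 13732354/2565329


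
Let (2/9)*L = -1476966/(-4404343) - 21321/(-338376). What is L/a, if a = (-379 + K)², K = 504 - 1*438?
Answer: 77435849259/4232044890431536 ≈ 1.8297e-5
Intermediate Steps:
K = 66 (K = 504 - 438 = 66)
a = 97969 (a = (-379 + 66)² = (-313)² = 97969)
L = 77435849259/43197796144 (L = 9*(-1476966/(-4404343) - 21321/(-338376))/2 = 9*(-1476966*(-1/4404343) - 21321*(-1/338376))/2 = 9*(1476966/4404343 + 309/4904)/2 = (9/2)*(8603983251/21598898072) = 77435849259/43197796144 ≈ 1.7926)
L/a = (77435849259/43197796144)/97969 = (77435849259/43197796144)*(1/97969) = 77435849259/4232044890431536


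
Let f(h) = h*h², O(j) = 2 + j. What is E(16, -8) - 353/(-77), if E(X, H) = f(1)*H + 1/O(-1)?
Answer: -186/77 ≈ -2.4156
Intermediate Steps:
f(h) = h³
E(X, H) = 1 + H (E(X, H) = 1³*H + 1/(2 - 1) = 1*H + 1/1 = H + 1 = 1 + H)
E(16, -8) - 353/(-77) = (1 - 8) - 353/(-77) = -7 - 353*(-1/77) = -7 + 353/77 = -186/77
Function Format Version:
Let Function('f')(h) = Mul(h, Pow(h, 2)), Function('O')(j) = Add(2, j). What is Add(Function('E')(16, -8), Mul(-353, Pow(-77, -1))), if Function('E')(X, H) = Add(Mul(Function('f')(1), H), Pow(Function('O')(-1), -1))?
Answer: Rational(-186, 77) ≈ -2.4156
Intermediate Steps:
Function('f')(h) = Pow(h, 3)
Function('E')(X, H) = Add(1, H) (Function('E')(X, H) = Add(Mul(Pow(1, 3), H), Pow(Add(2, -1), -1)) = Add(Mul(1, H), Pow(1, -1)) = Add(H, 1) = Add(1, H))
Add(Function('E')(16, -8), Mul(-353, Pow(-77, -1))) = Add(Add(1, -8), Mul(-353, Pow(-77, -1))) = Add(-7, Mul(-353, Rational(-1, 77))) = Add(-7, Rational(353, 77)) = Rational(-186, 77)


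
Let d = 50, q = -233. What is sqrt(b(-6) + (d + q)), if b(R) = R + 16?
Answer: I*sqrt(173) ≈ 13.153*I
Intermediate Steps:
b(R) = 16 + R
sqrt(b(-6) + (d + q)) = sqrt((16 - 6) + (50 - 233)) = sqrt(10 - 183) = sqrt(-173) = I*sqrt(173)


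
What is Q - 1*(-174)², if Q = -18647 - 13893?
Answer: -62816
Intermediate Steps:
Q = -32540
Q - 1*(-174)² = -32540 - 1*(-174)² = -32540 - 1*30276 = -32540 - 30276 = -62816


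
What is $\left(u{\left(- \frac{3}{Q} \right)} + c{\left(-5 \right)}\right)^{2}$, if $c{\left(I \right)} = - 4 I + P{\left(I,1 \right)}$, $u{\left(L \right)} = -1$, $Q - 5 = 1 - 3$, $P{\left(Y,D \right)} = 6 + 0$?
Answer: $625$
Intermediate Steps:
$P{\left(Y,D \right)} = 6$
$Q = 3$ ($Q = 5 + \left(1 - 3\right) = 5 - 2 = 3$)
$c{\left(I \right)} = 6 - 4 I$ ($c{\left(I \right)} = - 4 I + 6 = 6 - 4 I$)
$\left(u{\left(- \frac{3}{Q} \right)} + c{\left(-5 \right)}\right)^{2} = \left(-1 + \left(6 - -20\right)\right)^{2} = \left(-1 + \left(6 + 20\right)\right)^{2} = \left(-1 + 26\right)^{2} = 25^{2} = 625$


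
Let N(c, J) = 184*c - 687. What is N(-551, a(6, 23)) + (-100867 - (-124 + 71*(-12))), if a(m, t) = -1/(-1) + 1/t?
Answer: -201962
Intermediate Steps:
a(m, t) = 1 + 1/t (a(m, t) = -1*(-1) + 1/t = 1 + 1/t)
N(c, J) = -687 + 184*c
N(-551, a(6, 23)) + (-100867 - (-124 + 71*(-12))) = (-687 + 184*(-551)) + (-100867 - (-124 + 71*(-12))) = (-687 - 101384) + (-100867 - (-124 - 852)) = -102071 + (-100867 - 1*(-976)) = -102071 + (-100867 + 976) = -102071 - 99891 = -201962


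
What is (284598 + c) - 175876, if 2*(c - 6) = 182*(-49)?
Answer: 104269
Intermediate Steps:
c = -4453 (c = 6 + (182*(-49))/2 = 6 + (1/2)*(-8918) = 6 - 4459 = -4453)
(284598 + c) - 175876 = (284598 - 4453) - 175876 = 280145 - 175876 = 104269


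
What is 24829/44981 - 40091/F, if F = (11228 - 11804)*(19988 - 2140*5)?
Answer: 134635702423/240643312128 ≈ 0.55948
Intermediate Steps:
F = -5349888 (F = -576*(19988 - 10700) = -576*9288 = -5349888)
24829/44981 - 40091/F = 24829/44981 - 40091/(-5349888) = 24829*(1/44981) - 40091*(-1/5349888) = 24829/44981 + 40091/5349888 = 134635702423/240643312128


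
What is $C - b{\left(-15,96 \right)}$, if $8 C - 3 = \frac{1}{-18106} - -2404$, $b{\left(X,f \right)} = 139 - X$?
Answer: $\frac{21274549}{144848} \approx 146.88$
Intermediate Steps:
$C = \frac{43581141}{144848}$ ($C = \frac{3}{8} + \frac{\frac{1}{-18106} - -2404}{8} = \frac{3}{8} + \frac{- \frac{1}{18106} + 2404}{8} = \frac{3}{8} + \frac{1}{8} \cdot \frac{43526823}{18106} = \frac{3}{8} + \frac{43526823}{144848} = \frac{43581141}{144848} \approx 300.88$)
$C - b{\left(-15,96 \right)} = \frac{43581141}{144848} - \left(139 - -15\right) = \frac{43581141}{144848} - \left(139 + 15\right) = \frac{43581141}{144848} - 154 = \frac{21274549}{144848}$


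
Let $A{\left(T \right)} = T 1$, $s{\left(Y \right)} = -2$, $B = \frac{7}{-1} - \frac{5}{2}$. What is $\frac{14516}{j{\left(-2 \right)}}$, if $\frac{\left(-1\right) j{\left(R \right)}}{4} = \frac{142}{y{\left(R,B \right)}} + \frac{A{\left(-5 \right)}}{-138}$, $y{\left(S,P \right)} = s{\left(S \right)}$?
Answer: $\frac{500802}{9793} \approx 51.139$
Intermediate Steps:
$B = - \frac{19}{2}$ ($B = 7 \left(-1\right) - \frac{5}{2} = -7 - \frac{5}{2} = - \frac{19}{2} \approx -9.5$)
$y{\left(S,P \right)} = -2$
$A{\left(T \right)} = T$
$j{\left(R \right)} = \frac{19586}{69}$ ($j{\left(R \right)} = - 4 \left(\frac{142}{-2} - \frac{5}{-138}\right) = - 4 \left(142 \left(- \frac{1}{2}\right) - - \frac{5}{138}\right) = - 4 \left(-71 + \frac{5}{138}\right) = \left(-4\right) \left(- \frac{9793}{138}\right) = \frac{19586}{69}$)
$\frac{14516}{j{\left(-2 \right)}} = \frac{14516}{\frac{19586}{69}} = 14516 \cdot \frac{69}{19586} = \frac{500802}{9793}$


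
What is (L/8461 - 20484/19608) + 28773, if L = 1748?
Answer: 397783022107/13825274 ≈ 28772.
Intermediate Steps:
(L/8461 - 20484/19608) + 28773 = (1748/8461 - 20484/19608) + 28773 = (1748*(1/8461) - 20484*1/19608) + 28773 = (1748/8461 - 1707/1634) + 28773 = -11586695/13825274 + 28773 = 397783022107/13825274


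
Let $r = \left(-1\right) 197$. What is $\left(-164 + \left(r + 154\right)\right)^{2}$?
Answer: $42849$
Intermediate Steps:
$r = -197$
$\left(-164 + \left(r + 154\right)\right)^{2} = \left(-164 + \left(-197 + 154\right)\right)^{2} = \left(-164 - 43\right)^{2} = \left(-207\right)^{2} = 42849$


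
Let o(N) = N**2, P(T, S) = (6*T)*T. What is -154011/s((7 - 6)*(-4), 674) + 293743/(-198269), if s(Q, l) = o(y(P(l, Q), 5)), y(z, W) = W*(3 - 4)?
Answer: -30542950534/4956725 ≈ -6161.9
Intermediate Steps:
P(T, S) = 6*T**2
y(z, W) = -W (y(z, W) = W*(-1) = -W)
s(Q, l) = 25 (s(Q, l) = (-1*5)**2 = (-5)**2 = 25)
-154011/s((7 - 6)*(-4), 674) + 293743/(-198269) = -154011/25 + 293743/(-198269) = -154011*1/25 + 293743*(-1/198269) = -154011/25 - 293743/198269 = -30542950534/4956725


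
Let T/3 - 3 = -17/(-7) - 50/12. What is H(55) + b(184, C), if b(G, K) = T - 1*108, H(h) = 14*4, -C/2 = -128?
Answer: -675/14 ≈ -48.214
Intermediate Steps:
C = 256 (C = -2*(-128) = 256)
H(h) = 56
T = 53/14 (T = 9 + 3*(-17/(-7) - 50/12) = 9 + 3*(-17*(-⅐) - 50*1/12) = 9 + 3*(17/7 - 25/6) = 9 + 3*(-73/42) = 9 - 73/14 = 53/14 ≈ 3.7857)
b(G, K) = -1459/14 (b(G, K) = 53/14 - 1*108 = 53/14 - 108 = -1459/14)
H(55) + b(184, C) = 56 - 1459/14 = -675/14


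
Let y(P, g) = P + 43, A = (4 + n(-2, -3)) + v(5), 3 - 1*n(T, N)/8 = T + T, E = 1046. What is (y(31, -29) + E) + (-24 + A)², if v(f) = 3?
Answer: 2641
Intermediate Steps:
n(T, N) = 24 - 16*T (n(T, N) = 24 - 8*(T + T) = 24 - 16*T)
A = 63 (A = (4 + (24 - 16*(-2))) + 3 = (4 + (24 + 32)) + 3 = (4 + 56) + 3 = 60 + 3 = 63)
y(P, g) = 43 + P
(y(31, -29) + E) + (-24 + A)² = ((43 + 31) + 1046) + (-24 + 63)² = (74 + 1046) + 39² = 1120 + 1521 = 2641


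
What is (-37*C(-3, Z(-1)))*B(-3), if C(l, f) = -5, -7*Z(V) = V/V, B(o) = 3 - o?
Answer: 1110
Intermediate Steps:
Z(V) = -⅐ (Z(V) = -V/(7*V) = -⅐*1 = -⅐)
(-37*C(-3, Z(-1)))*B(-3) = (-37*(-5))*(3 - 1*(-3)) = 185*(3 + 3) = 185*6 = 1110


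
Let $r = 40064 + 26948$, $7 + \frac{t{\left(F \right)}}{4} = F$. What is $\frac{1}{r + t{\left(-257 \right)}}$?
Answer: $\frac{1}{65956} \approx 1.5162 \cdot 10^{-5}$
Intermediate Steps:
$t{\left(F \right)} = -28 + 4 F$
$r = 67012$
$\frac{1}{r + t{\left(-257 \right)}} = \frac{1}{67012 + \left(-28 + 4 \left(-257\right)\right)} = \frac{1}{67012 - 1056} = \frac{1}{65956}$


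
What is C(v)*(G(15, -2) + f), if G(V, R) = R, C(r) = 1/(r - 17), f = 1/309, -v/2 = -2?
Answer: 617/4017 ≈ 0.15360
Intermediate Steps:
v = 4 (v = -2*(-2) = 4)
f = 1/309 ≈ 0.0032362
C(r) = 1/(-17 + r)
C(v)*(G(15, -2) + f) = (-2 + 1/309)/(-17 + 4) = -617/309/(-13) = -1/13*(-617/309) = 617/4017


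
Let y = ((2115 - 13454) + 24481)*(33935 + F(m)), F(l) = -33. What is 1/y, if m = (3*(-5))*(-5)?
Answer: 1/445540084 ≈ 2.2445e-9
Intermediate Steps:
m = 75 (m = -15*(-5) = 75)
y = 445540084 (y = ((2115 - 13454) + 24481)*(33935 - 33) = (-11339 + 24481)*33902 = 13142*33902 = 445540084)
1/y = 1/445540084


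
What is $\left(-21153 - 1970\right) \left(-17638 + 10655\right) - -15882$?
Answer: $161483791$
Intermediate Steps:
$\left(-21153 - 1970\right) \left(-17638 + 10655\right) - -15882 = \left(-21153 + \left(-3950 + 1980\right)\right) \left(-6983\right) + 15882 = \left(-21153 - 1970\right) \left(-6983\right) + 15882 = \left(-23123\right) \left(-6983\right) + 15882 = 161467909 + 15882 = 161483791$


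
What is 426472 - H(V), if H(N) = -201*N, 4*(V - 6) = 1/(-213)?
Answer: 121460485/284 ≈ 4.2768e+5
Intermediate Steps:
V = 5111/852 (V = 6 + (¼)/(-213) = 6 + (¼)*(-1/213) = 6 - 1/852 = 5111/852 ≈ 5.9988)
426472 - H(V) = 426472 - (-201)*5111/852 = 426472 - 1*(-342437/284) = 426472 + 342437/284 = 121460485/284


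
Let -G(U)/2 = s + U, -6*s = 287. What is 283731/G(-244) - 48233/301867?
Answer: 256862621348/528569117 ≈ 485.96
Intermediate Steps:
s = -287/6 (s = -⅙*287 = -287/6 ≈ -47.833)
G(U) = 287/3 - 2*U (G(U) = -2*(-287/6 + U) = 287/3 - 2*U)
283731/G(-244) - 48233/301867 = 283731/(287/3 - 2*(-244)) - 48233/301867 = 283731/(287/3 + 488) - 48233*1/301867 = 283731/(1751/3) - 48233/301867 = 283731*(3/1751) - 48233/301867 = 851193/1751 - 48233/301867 = 256862621348/528569117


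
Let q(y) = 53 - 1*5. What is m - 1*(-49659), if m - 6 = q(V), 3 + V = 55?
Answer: 49713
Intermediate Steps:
V = 52 (V = -3 + 55 = 52)
q(y) = 48 (q(y) = 53 - 5 = 48)
m = 54 (m = 6 + 48 = 54)
m - 1*(-49659) = 54 - 1*(-49659) = 54 + 49659 = 49713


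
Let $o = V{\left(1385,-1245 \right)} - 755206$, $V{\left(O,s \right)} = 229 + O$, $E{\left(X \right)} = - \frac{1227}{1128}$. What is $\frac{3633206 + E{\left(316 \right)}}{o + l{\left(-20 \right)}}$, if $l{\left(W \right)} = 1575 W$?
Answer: $- \frac{1366085047}{295194592} \approx -4.6277$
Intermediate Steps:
$E{\left(X \right)} = - \frac{409}{376}$ ($E{\left(X \right)} = \left(-1227\right) \frac{1}{1128} = - \frac{409}{376}$)
$o = -753592$ ($o = \left(229 + 1385\right) - 755206 = 1614 - 755206 = -753592$)
$\frac{3633206 + E{\left(316 \right)}}{o + l{\left(-20 \right)}} = \frac{3633206 - \frac{409}{376}}{-753592 + 1575 \left(-20\right)} = \frac{1366085047}{376 \left(-753592 - 31500\right)} = \frac{1366085047}{376 \left(-785092\right)} = \frac{1366085047}{376} \left(- \frac{1}{785092}\right) = - \frac{1366085047}{295194592}$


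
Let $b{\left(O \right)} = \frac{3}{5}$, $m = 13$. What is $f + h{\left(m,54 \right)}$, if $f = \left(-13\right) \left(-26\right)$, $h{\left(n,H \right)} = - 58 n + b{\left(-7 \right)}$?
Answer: $- \frac{2077}{5} \approx -415.4$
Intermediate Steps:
$b{\left(O \right)} = \frac{3}{5}$ ($b{\left(O \right)} = 3 \cdot \frac{1}{5} = \frac{3}{5}$)
$h{\left(n,H \right)} = \frac{3}{5} - 58 n$ ($h{\left(n,H \right)} = - 58 n + \frac{3}{5} = \frac{3}{5} - 58 n$)
$f = 338$
$f + h{\left(m,54 \right)} = 338 + \left(\frac{3}{5} - 754\right) = 338 - \frac{3767}{5} = - \frac{2077}{5}$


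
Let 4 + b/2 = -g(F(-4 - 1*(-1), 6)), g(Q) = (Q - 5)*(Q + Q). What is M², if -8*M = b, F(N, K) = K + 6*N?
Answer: 10609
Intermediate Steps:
g(Q) = 2*Q*(-5 + Q) (g(Q) = (-5 + Q)*(2*Q) = 2*Q*(-5 + Q))
b = -824 (b = -8 + 2*(-2*(6 + 6*(-4 - 1*(-1)))*(-5 + (6 + 6*(-4 - 1*(-1))))) = -8 + 2*(-2*(6 + 6*(-4 + 1))*(-5 + (6 + 6*(-4 + 1)))) = -8 + 2*(-2*(6 + 6*(-3))*(-5 + (6 + 6*(-3)))) = -8 + 2*(-2*(6 - 18)*(-5 + (6 - 18))) = -8 + 2*(-2*(-12)*(-5 - 12)) = -8 + 2*(-2*(-12)*(-17)) = -8 + 2*(-1*408) = -8 + 2*(-408) = -8 - 816 = -824)
M = 103 (M = -⅛*(-824) = 103)
M² = 103² = 10609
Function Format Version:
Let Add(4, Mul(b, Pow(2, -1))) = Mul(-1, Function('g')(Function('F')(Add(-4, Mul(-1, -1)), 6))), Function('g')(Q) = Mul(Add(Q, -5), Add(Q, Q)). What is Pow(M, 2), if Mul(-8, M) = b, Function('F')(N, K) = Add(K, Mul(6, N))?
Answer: 10609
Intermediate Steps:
Function('g')(Q) = Mul(2, Q, Add(-5, Q)) (Function('g')(Q) = Mul(Add(-5, Q), Mul(2, Q)) = Mul(2, Q, Add(-5, Q)))
b = -824 (b = Add(-8, Mul(2, Mul(-1, Mul(2, Add(6, Mul(6, Add(-4, Mul(-1, -1)))), Add(-5, Add(6, Mul(6, Add(-4, Mul(-1, -1))))))))) = Add(-8, Mul(2, Mul(-1, Mul(2, Add(6, Mul(6, Add(-4, 1))), Add(-5, Add(6, Mul(6, Add(-4, 1)))))))) = Add(-8, Mul(2, Mul(-1, Mul(2, Add(6, Mul(6, -3)), Add(-5, Add(6, Mul(6, -3))))))) = Add(-8, Mul(2, Mul(-1, Mul(2, Add(6, -18), Add(-5, Add(6, -18)))))) = Add(-8, Mul(2, Mul(-1, Mul(2, -12, Add(-5, -12))))) = Add(-8, Mul(2, Mul(-1, Mul(2, -12, -17)))) = Add(-8, Mul(2, Mul(-1, 408))) = Add(-8, Mul(2, -408)) = Add(-8, -816) = -824)
M = 103 (M = Mul(Rational(-1, 8), -824) = 103)
Pow(M, 2) = Pow(103, 2) = 10609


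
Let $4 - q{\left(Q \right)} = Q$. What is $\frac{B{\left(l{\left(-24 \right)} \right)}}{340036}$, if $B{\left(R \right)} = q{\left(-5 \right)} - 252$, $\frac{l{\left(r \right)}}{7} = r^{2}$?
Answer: $- \frac{243}{340036} \approx -0.00071463$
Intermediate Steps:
$q{\left(Q \right)} = 4 - Q$
$l{\left(r \right)} = 7 r^{2}$
$B{\left(R \right)} = -243$ ($B{\left(R \right)} = \left(4 - -5\right) - 252 = \left(4 + 5\right) - 252 = 9 - 252 = -243$)
$\frac{B{\left(l{\left(-24 \right)} \right)}}{340036} = - \frac{243}{340036}$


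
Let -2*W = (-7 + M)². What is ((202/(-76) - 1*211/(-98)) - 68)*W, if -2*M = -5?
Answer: 2583009/3724 ≈ 693.61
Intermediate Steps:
M = 5/2 (M = -½*(-5) = 5/2 ≈ 2.5000)
W = -81/8 (W = -(-7 + 5/2)²/2 = -(-9/2)²/2 = -½*81/4 = -81/8 ≈ -10.125)
((202/(-76) - 1*211/(-98)) - 68)*W = ((202/(-76) - 1*211/(-98)) - 68)*(-81/8) = ((202*(-1/76) - 211*(-1/98)) - 68)*(-81/8) = ((-101/38 + 211/98) - 68)*(-81/8) = (-470/931 - 68)*(-81/8) = -63778/931*(-81/8) = 2583009/3724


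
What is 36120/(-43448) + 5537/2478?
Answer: 2697611/1922574 ≈ 1.4031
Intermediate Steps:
36120/(-43448) + 5537/2478 = 36120*(-1/43448) + 5537*(1/2478) = -4515/5431 + 791/354 = 2697611/1922574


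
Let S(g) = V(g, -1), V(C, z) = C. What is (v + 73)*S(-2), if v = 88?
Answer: -322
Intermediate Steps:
S(g) = g
(v + 73)*S(-2) = (88 + 73)*(-2) = 161*(-2) = -322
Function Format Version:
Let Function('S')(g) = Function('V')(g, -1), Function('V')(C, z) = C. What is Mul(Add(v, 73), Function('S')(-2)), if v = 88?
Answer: -322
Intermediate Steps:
Function('S')(g) = g
Mul(Add(v, 73), Function('S')(-2)) = Mul(Add(88, 73), -2) = Mul(161, -2) = -322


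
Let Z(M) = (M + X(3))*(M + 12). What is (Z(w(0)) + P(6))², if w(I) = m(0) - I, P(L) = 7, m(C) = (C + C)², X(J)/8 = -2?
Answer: 34225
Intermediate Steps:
X(J) = -16 (X(J) = 8*(-2) = -16)
m(C) = 4*C² (m(C) = (2*C)² = 4*C²)
w(I) = -I (w(I) = 4*0² - I = 4*0 - I = 0 - I = -I)
Z(M) = (-16 + M)*(12 + M) (Z(M) = (M - 16)*(M + 12) = (-16 + M)*(12 + M))
(Z(w(0)) + P(6))² = ((-192 + (-1*0)² - (-4)*0) + 7)² = ((-192 + 0² - 4*0) + 7)² = ((-192 + 0 + 0) + 7)² = (-192 + 7)² = (-185)² = 34225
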